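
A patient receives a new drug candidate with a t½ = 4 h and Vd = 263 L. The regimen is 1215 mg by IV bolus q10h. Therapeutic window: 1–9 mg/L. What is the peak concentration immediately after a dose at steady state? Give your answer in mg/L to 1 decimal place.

k = ln2/t½ = ln2/4 ≈ 0.173287 h⁻¹; fraction remaining f = e^(−kτ) = e^(−0.173287×10) ≈ 0.1768.
Accumulation ratio R = 1/(1 − f) ≈ 1/0.8232 ≈ 1.2148.
Single-dose peak C₀ = D/Vd = 1215/263 ≈ 4.620 mg/L.
Steady-state peak Cmax,ss = C₀·R ≈ 4.620 × 1.2148 ≈ 5.612 mg/L.
Peak 5.6 mg/L vs MTC 9 mg/L: below toxic threshold.

5.6 mg/L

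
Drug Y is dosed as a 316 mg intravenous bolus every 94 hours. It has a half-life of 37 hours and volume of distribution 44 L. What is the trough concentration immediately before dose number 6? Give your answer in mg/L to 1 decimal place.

1.5 mg/L

f = (1/2)^(τ/t½) = (1/2)^(94/37) ≈ 0.1719.
C₀ = D/Vd = 316/44 ≈ 7.182 mg/L.
Before the 6th dose, 5 doses have been given. Superposition: Cmin = C₀·(f + f² + … + f^5).
≈ 7.182 × (0.1719 + 0.0295 + 0.0051 + 0.0009 + 0.0002) ≈ 7.182 × 0.2076 ≈ 1.491 mg/L.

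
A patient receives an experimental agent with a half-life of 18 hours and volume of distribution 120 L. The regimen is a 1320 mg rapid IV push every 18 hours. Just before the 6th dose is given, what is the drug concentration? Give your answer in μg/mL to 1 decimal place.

10.7 μg/mL

f = (1/2)^(τ/t½) = (1/2)^(18/18) ≈ 0.5000.
C₀ = D/Vd = 1320/120 ≈ 11.000 μg/mL.
Before the 6th dose, 5 doses have been given. Superposition: Cmin = C₀·(f + f² + … + f^5).
≈ 11.000 × (0.5000 + 0.2500 + 0.1250 + 0.0625 + 0.0313) ≈ 11.000 × 0.9688 ≈ 10.657 μg/mL.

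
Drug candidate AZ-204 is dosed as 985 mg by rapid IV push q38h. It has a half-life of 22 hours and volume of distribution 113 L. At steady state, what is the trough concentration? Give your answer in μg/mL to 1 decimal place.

Over one 38-h interval, 38/22 ≈ 1.7273 half-lives elapse, leaving f ≈ 0.3020 of each dose.
Single-dose peak C₀ = D/Vd = 985/113 ≈ 8.717 μg/mL.
Steady-state trough Cmin,ss = C₀·f/(1−f) ≈ 8.717 × 0.3020/0.6980 ≈ 3.772 μg/mL.

3.8 μg/mL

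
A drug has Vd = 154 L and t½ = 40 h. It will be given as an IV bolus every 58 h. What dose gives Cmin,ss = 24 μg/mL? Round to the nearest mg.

6402 mg

τ/t½ = 58/40 ≈ 1.45, so f = (1/2)^(58/40) ≈ 0.366021.
Cmin,ss = (D/Vd)·f/(1−f), so D = Cmin,ss·Vd·(1−f)/f.
D = 24 × 154 × (1−f)/f ≈ 24 × 154 × 1.73208 ≈ 6401.77 mg.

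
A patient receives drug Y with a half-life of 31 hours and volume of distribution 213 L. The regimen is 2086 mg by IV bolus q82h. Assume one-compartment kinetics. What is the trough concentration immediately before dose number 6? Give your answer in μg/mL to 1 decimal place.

1.9 μg/mL

f = (1/2)^(τ/t½) = (1/2)^(82/31) ≈ 0.1599.
C₀ = D/Vd = 2086/213 ≈ 9.793 μg/mL.
Before the 6th dose, 5 doses have been given. Superposition: Cmin = C₀·(f + f² + … + f^5).
≈ 9.793 × (0.1599 + 0.0256 + 0.0041 + 0.0007 + 0.0001) ≈ 9.793 × 0.1904 ≈ 1.865 μg/mL.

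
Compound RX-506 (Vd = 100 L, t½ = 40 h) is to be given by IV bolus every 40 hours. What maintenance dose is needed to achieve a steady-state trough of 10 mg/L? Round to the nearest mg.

1000 mg

τ/t½ = 40/40 ≈ 1, so f = (1/2)^(40/40) ≈ 0.500000.
Cmin,ss = (D/Vd)·f/(1−f), so D = Cmin,ss·Vd·(1−f)/f.
D = 10 × 100 × (1−f)/f ≈ 10 × 100 × 1.00000 ≈ 1000.00 mg.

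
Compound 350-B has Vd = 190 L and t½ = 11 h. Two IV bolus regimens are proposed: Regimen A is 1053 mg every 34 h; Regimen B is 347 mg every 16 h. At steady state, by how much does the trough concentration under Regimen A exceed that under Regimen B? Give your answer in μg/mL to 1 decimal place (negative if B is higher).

Regimen A: f = (1/2)^(34/11) ≈ 0.1174; Cmin,ss = (1053/190)·f/(1−f) ≈ 0.737 μg/mL.
Regimen B: f = (1/2)^(16/11) ≈ 0.3649; Cmin,ss = (347/190)·f/(1−f) ≈ 1.049 μg/mL.
Difference ≈ 0.737 − 1.049 ≈ -0.312 μg/mL.

-0.3 μg/mL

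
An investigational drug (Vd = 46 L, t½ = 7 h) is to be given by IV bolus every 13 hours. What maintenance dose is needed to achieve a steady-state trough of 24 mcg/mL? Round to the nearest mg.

2896 mg

τ/t½ = 13/7 ≈ 1.8571, so f = (1/2)^(13/7) ≈ 0.276022.
Cmin,ss = (D/Vd)·f/(1−f), so D = Cmin,ss·Vd·(1−f)/f.
D = 24 × 46 × (1−f)/f ≈ 24 × 46 × 2.62290 ≈ 2895.68 mg.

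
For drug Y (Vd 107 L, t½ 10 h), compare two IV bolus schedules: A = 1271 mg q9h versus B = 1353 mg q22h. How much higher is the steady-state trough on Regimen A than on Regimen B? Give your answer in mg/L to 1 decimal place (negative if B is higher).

Regimen A: f = (1/2)^(9/10) ≈ 0.5359; Cmin,ss = (1271/107)·f/(1−f) ≈ 13.716 mg/L.
Regimen B: f = (1/2)^(22/10) ≈ 0.2176; Cmin,ss = (1353/107)·f/(1−f) ≈ 3.517 mg/L.
Difference ≈ 13.716 − 3.517 ≈ 10.199 mg/L.

10.2 mg/L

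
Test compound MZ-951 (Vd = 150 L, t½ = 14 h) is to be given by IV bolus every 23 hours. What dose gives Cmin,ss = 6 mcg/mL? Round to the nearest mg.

1911 mg

τ/t½ = 23/14 ≈ 1.6429, so f = (1/2)^(23/14) ≈ 0.320222.
Cmin,ss = (D/Vd)·f/(1−f), so D = Cmin,ss·Vd·(1−f)/f.
D = 6 × 150 × (1−f)/f ≈ 6 × 150 × 2.12283 ≈ 1910.55 mg.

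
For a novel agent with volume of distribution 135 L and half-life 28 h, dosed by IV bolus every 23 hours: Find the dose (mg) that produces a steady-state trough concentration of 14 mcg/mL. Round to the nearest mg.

τ/t½ = 23/28 ≈ 0.82143, so f = (1/2)^(23/28) ≈ 0.565881.
Cmin,ss = (D/Vd)·f/(1−f), so D = Cmin,ss·Vd·(1−f)/f.
D = 14 × 135 × (1−f)/f ≈ 14 × 135 × 0.76716 ≈ 1449.93 mg.

1450 mg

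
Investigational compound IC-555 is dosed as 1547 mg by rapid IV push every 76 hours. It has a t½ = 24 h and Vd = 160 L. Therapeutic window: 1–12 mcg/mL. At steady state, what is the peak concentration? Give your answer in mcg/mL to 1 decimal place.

Over one 76-h interval, 76/24 ≈ 3.1667 half-lives elapse, leaving f ≈ 0.1114 of each dose.
Accumulation ratio R = 1/(1 − f) ≈ 1/0.8886 ≈ 1.1254.
Single-dose peak C₀ = D/Vd = 1547/160 ≈ 9.669 mcg/mL.
Steady-state peak Cmax,ss = C₀·R ≈ 9.669 × 1.1254 ≈ 10.881 mcg/mL.
Peak 10.9 mcg/mL vs MTC 12 mcg/mL: below toxic threshold.

10.9 mcg/mL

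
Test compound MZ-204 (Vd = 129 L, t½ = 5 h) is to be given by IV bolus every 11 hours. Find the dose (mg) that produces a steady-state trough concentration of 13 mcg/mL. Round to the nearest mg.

6028 mg

τ/t½ = 11/5 ≈ 2.2, so f = (1/2)^(11/5) ≈ 0.217638.
Cmin,ss = (D/Vd)·f/(1−f), so D = Cmin,ss·Vd·(1−f)/f.
D = 13 × 129 × (1−f)/f ≈ 13 × 129 × 3.59479 ≈ 6028.46 mg.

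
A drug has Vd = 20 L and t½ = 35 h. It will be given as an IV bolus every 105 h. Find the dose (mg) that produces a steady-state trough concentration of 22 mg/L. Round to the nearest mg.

τ/t½ = 105/35 ≈ 3, so f = (1/2)^(105/35) ≈ 0.125000.
Cmin,ss = (D/Vd)·f/(1−f), so D = Cmin,ss·Vd·(1−f)/f.
D = 22 × 20 × (1−f)/f ≈ 22 × 20 × 7.00000 ≈ 3080.00 mg.

3080 mg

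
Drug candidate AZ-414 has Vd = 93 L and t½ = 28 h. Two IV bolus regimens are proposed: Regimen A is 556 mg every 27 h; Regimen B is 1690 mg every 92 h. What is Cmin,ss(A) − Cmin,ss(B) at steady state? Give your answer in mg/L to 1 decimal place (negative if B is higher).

4.2 mg/L

Regimen A: f = (1/2)^(27/28) ≈ 0.5125; Cmin,ss = (556/93)·f/(1−f) ≈ 6.285 mg/L.
Regimen B: f = (1/2)^(92/28) ≈ 0.1025; Cmin,ss = (1690/93)·f/(1−f) ≈ 2.075 mg/L.
Difference ≈ 6.285 − 2.075 ≈ 4.210 mg/L.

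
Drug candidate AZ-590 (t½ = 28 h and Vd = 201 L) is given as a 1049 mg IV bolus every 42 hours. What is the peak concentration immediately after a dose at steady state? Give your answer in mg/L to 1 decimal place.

8.1 mg/L

τ/t½ = 42/28 ≈ 1.5, so fraction remaining f = (1/2)^(42/28) ≈ 0.3536.
At steady state, accumulation factor R = 1/(1 − e^(−kτ)) ≈ 1.5470.
Each bolus raises the concentration by D/Vd = 1049/201 ≈ 5.219 mg/L.
Steady-state peak Cmax,ss = C₀·R ≈ 5.219 × 1.5470 ≈ 8.074 mg/L.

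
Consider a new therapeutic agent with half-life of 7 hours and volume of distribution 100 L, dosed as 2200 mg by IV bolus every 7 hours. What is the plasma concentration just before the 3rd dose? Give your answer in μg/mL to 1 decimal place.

f = (1/2)^(τ/t½) = (1/2)^(7/7) ≈ 0.5000.
C₀ = D/Vd = 2200/100 ≈ 22.000 μg/mL.
Before the 3rd dose, 2 doses have been given. Superposition: Cmin = C₀·(f + f²).
≈ 22.000 × (0.5000 + 0.2500) ≈ 22.000 × 0.7500 ≈ 16.500 μg/mL.

16.5 μg/mL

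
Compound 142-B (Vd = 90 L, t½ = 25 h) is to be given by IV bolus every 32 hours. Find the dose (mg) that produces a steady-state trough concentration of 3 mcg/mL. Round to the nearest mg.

386 mg

τ/t½ = 32/25 ≈ 1.28, so f = (1/2)^(32/25) ≈ 0.411796.
Cmin,ss = (D/Vd)·f/(1−f), so D = Cmin,ss·Vd·(1−f)/f.
D = 3 × 90 × (1−f)/f ≈ 3 × 90 × 1.42839 ≈ 385.67 mg.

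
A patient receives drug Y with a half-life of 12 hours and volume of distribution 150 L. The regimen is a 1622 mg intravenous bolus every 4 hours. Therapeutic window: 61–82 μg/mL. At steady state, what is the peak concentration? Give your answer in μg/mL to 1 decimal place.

τ/t½ = 4/12 ≈ 0.33333, so fraction remaining f = (1/2)^(4/12) ≈ 0.7937.
At steady state, accumulation factor R = 1/(1 − e^(−kτ)) ≈ 4.8473.
Single-dose peak C₀ = D/Vd = 1622/150 ≈ 10.813 μg/mL.
Steady-state peak Cmax,ss = C₀·R ≈ 10.813 × 4.8473 ≈ 52.414 μg/mL.
Peak 52.4 μg/mL vs MTC 82 μg/mL: below toxic threshold.

52.4 μg/mL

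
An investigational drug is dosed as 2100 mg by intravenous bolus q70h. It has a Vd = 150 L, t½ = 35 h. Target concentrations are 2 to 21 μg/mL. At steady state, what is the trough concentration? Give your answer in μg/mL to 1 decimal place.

The dosing interval is 2 half-lives, so f = 2^(−2) = 0.25.
At steady state, R = 1/(1 − 0.25) = 4/3.
Single-dose peak C₀ = D/Vd = 2100/150 = 14 μg/mL.
Steady-state peak Cmax,ss = C₀·R = 14 × 4/3 ≈ 18.667 μg/mL.
Steady-state trough Cmin,ss = Cmax,ss·f ≈ 18.667 × 0.25 ≈ 4.667 μg/mL.
Trough 4.7 μg/mL vs MEC 2 μg/mL: adequate.

4.7 μg/mL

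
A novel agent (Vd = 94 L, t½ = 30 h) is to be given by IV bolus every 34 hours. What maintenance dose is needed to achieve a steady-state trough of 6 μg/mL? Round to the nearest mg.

τ/t½ = 34/30 ≈ 1.1333, so f = (1/2)^(34/30) ≈ 0.455861.
Cmin,ss = (D/Vd)·f/(1−f), so D = Cmin,ss·Vd·(1−f)/f.
D = 6 × 94 × (1−f)/f ≈ 6 × 94 × 1.19365 ≈ 673.22 mg.

673 mg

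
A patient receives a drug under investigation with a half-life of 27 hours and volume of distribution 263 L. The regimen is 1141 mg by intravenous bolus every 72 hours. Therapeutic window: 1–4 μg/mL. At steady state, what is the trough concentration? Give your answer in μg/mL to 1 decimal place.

0.8 μg/mL

k = ln2/t½ = ln2/27 ≈ 0.025672 h⁻¹; fraction remaining f = e^(−kτ) = e^(−0.025672×72) ≈ 0.1575.
Accumulation ratio R = 1/(1 − f) ≈ 1/0.8425 ≈ 1.1869.
Each bolus raises the concentration by D/Vd = 1141/263 ≈ 4.338 μg/mL.
Steady-state peak Cmax,ss = C₀·R ≈ 4.338 × 1.1869 ≈ 5.149 μg/mL.
Steady-state trough Cmin,ss = Cmax,ss·f ≈ 5.149 × 0.1575 ≈ 0.811 μg/mL.
Trough 0.8 μg/mL vs MEC 1 μg/mL: subtherapeutic.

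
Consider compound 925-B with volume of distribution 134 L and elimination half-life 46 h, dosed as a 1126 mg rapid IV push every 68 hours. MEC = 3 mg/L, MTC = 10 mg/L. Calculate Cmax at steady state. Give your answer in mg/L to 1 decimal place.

13.1 mg/L

k = ln2/t½ = ln2/46 ≈ 0.015068 h⁻¹; fraction remaining f = e^(−kτ) = e^(−0.015068×68) ≈ 0.3589.
Accumulation ratio R = 1/(1 − f) ≈ 1/0.6411 ≈ 1.5598.
Single-dose peak C₀ = D/Vd = 1126/134 ≈ 8.403 mg/L.
Steady-state peak Cmax,ss = C₀·R ≈ 8.403 × 1.5598 ≈ 13.107 mg/L.
Peak 13.1 mg/L vs MTC 10 mg/L: exceeds toxic threshold.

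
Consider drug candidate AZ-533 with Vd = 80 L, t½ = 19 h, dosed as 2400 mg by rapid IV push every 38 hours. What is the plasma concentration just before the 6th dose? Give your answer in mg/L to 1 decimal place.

f = (1/2)^(τ/t½) = (1/2)^(38/19) ≈ 0.2500.
C₀ = D/Vd = 2400/80 ≈ 30.000 mg/L.
Before the 6th dose, 5 doses have been given. Superposition: Cmin = C₀·(f + f² + … + f^5).
≈ 30.000 × (0.2500 + 0.0625 + 0.0156 + 0.0039 + 0.0010) ≈ 30.000 × 0.3330 ≈ 9.990 mg/L.

10.0 mg/L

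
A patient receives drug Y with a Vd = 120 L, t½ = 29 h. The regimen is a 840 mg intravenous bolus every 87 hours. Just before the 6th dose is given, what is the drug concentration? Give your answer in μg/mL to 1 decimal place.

1.0 μg/mL

f = (1/2)^(τ/t½) = (1/2)^(87/29) ≈ 0.1250.
C₀ = D/Vd = 840/120 ≈ 7.000 μg/mL.
Before the 6th dose, 5 doses have been given. Superposition: Cmin = C₀·(f + f² + … + f^5).
≈ 7.000 × (0.1250 + 0.0156 + 0.0020 + 0.0002 + 0.0000) ≈ 7.000 × 0.1428 ≈ 1.000 μg/mL.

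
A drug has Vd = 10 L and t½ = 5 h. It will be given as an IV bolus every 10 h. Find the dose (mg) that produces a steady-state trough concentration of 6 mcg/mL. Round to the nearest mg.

180 mg

τ/t½ = 10/5 ≈ 2, so f = (1/2)^(10/5) ≈ 0.250000.
Cmin,ss = (D/Vd)·f/(1−f), so D = Cmin,ss·Vd·(1−f)/f.
D = 6 × 10 × (1−f)/f ≈ 6 × 10 × 3.00000 ≈ 180.00 mg.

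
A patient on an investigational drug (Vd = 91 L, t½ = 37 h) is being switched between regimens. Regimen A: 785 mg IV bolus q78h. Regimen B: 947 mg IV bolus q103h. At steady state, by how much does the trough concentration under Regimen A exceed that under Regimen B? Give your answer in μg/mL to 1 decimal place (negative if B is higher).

0.8 μg/mL

Regimen A: f = (1/2)^(78/37) ≈ 0.2320; Cmin,ss = (785/91)·f/(1−f) ≈ 2.606 μg/mL.
Regimen B: f = (1/2)^(103/37) ≈ 0.1452; Cmin,ss = (947/91)·f/(1−f) ≈ 1.768 μg/mL.
Difference ≈ 2.606 − 1.768 ≈ 0.838 μg/mL.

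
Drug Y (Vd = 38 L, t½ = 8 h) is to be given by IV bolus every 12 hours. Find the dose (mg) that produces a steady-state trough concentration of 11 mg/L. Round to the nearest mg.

τ/t½ = 12/8 ≈ 1.5, so f = (1/2)^(12/8) ≈ 0.353553.
Cmin,ss = (D/Vd)·f/(1−f), so D = Cmin,ss·Vd·(1−f)/f.
D = 11 × 38 × (1−f)/f ≈ 11 × 38 × 1.82843 ≈ 764.28 mg.

764 mg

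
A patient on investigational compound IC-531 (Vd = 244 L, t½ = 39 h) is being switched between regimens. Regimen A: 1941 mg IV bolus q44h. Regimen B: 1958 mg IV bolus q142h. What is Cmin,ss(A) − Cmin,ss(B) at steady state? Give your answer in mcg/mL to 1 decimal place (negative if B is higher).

Regimen A: f = (1/2)^(44/39) ≈ 0.4575; Cmin,ss = (1941/244)·f/(1−f) ≈ 6.709 mcg/mL.
Regimen B: f = (1/2)^(142/39) ≈ 0.0802; Cmin,ss = (1958/244)·f/(1−f) ≈ 0.700 mcg/mL.
Difference ≈ 6.709 − 0.700 ≈ 6.009 mcg/mL.

6.0 mcg/mL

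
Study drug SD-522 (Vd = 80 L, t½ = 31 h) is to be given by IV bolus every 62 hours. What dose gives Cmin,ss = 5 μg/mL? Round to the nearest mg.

1200 mg

τ/t½ = 62/31 ≈ 2, so f = (1/2)^(62/31) ≈ 0.250000.
Cmin,ss = (D/Vd)·f/(1−f), so D = Cmin,ss·Vd·(1−f)/f.
D = 5 × 80 × (1−f)/f ≈ 5 × 80 × 3.00000 ≈ 1200.00 mg.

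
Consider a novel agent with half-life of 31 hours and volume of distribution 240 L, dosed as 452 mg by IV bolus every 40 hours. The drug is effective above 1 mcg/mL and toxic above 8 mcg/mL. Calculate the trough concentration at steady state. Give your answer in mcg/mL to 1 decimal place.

1.3 mcg/mL

Over one 40-h interval, 40/31 ≈ 1.2903 half-lives elapse, leaving f ≈ 0.4089 of each dose.
At steady state, accumulation factor R = 1/(1 − e^(−kτ)) ≈ 1.6918.
Each bolus raises the concentration by D/Vd = 452/240 ≈ 1.883 mcg/mL.
Cmax,ss = C₀/(1 − f) ≈ 1.883/0.5911 ≈ 3.186 mcg/mL.
One interval later, Cmin,ss = Cmax,ss·e^(−kτ) ≈ 3.186 × 0.4089 ≈ 1.303 mcg/mL.
Trough 1.3 mcg/mL vs MEC 1 mcg/mL: adequate.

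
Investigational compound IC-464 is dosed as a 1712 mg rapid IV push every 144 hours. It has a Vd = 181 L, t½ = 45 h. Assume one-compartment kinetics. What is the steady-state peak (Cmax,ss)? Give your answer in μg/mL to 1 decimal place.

τ/t½ = 144/45 ≈ 3.2, so fraction remaining f = (1/2)^(144/45) ≈ 0.1088.
Accumulation ratio R = 1/(1 − f) ≈ 1/0.8912 ≈ 1.1221.
Single-dose peak C₀ = D/Vd = 1712/181 ≈ 9.459 μg/mL.
Cmax,ss = C₀/(1 − f) ≈ 9.459/0.8912 ≈ 10.614 μg/mL.

10.6 μg/mL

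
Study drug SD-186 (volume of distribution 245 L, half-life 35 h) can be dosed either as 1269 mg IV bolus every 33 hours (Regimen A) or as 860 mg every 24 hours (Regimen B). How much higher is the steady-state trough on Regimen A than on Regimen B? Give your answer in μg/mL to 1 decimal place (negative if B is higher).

Regimen A: f = (1/2)^(33/35) ≈ 0.5202; Cmin,ss = (1269/245)·f/(1−f) ≈ 5.616 μg/mL.
Regimen B: f = (1/2)^(24/35) ≈ 0.6217; Cmin,ss = (860/245)·f/(1−f) ≈ 5.769 μg/mL.
Difference ≈ 5.616 − 5.769 ≈ -0.153 μg/mL.

-0.2 μg/mL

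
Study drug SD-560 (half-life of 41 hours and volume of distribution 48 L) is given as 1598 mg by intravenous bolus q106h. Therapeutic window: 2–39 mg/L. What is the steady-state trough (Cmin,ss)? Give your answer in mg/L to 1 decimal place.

k = ln2/t½ = ln2/41 ≈ 0.016906 h⁻¹; fraction remaining f = e^(−kτ) = e^(−0.016906×106) ≈ 0.1666.
Single-dose peak C₀ = D/Vd = 1598/48 ≈ 33.292 mg/L.
Steady-state trough Cmin,ss = C₀·f/(1−f) ≈ 33.292 × 0.1666/0.8334 ≈ 6.655 mg/L.
Trough 6.7 mg/L vs MEC 2 mg/L: adequate.

6.7 mg/L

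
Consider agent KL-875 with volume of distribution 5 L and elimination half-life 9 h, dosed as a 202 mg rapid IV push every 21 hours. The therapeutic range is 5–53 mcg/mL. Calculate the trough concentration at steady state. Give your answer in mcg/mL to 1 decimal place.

10.0 mcg/mL

Over one 21-h interval, 21/9 ≈ 2.3333 half-lives elapse, leaving f ≈ 0.1984 of each dose.
At steady state, accumulation factor R = 1/(1 − e^(−kτ)) ≈ 1.2475.
Each bolus raises the concentration by D/Vd = 202/5 ≈ 40.400 mcg/mL.
Cmax,ss = C₀/(1 − f) ≈ 40.400/0.8016 ≈ 50.399 mcg/mL.
One interval later, Cmin,ss = Cmax,ss·e^(−kτ) ≈ 50.399 × 0.1984 ≈ 9.999 mcg/mL.
Trough 10.0 mcg/mL vs MEC 5 mcg/mL: adequate.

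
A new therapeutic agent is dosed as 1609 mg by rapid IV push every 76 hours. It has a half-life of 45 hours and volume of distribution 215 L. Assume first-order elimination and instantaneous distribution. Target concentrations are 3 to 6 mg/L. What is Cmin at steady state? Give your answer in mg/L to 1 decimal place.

k = ln2/t½ = ln2/45 ≈ 0.015403 h⁻¹; fraction remaining f = e^(−kτ) = e^(−0.015403×76) ≈ 0.3102.
At steady state, accumulation factor R = 1/(1 − e^(−kτ)) ≈ 1.4497.
Single-dose peak C₀ = D/Vd = 1609/215 ≈ 7.484 mg/L.
Steady-state peak Cmax,ss = C₀·R ≈ 7.484 × 1.4497 ≈ 10.850 mg/L.
One interval later, Cmin,ss = Cmax,ss·e^(−kτ) ≈ 10.850 × 0.3102 ≈ 3.366 mg/L.
Trough 3.4 mg/L vs MEC 3 mg/L: adequate.

3.4 mg/L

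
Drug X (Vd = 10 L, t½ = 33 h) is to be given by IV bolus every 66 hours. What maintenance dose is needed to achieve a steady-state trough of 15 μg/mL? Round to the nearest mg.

450 mg

τ/t½ = 66/33 ≈ 2, so f = (1/2)^(66/33) ≈ 0.250000.
Cmin,ss = (D/Vd)·f/(1−f), so D = Cmin,ss·Vd·(1−f)/f.
D = 15 × 10 × (1−f)/f ≈ 15 × 10 × 3.00000 ≈ 450.00 mg.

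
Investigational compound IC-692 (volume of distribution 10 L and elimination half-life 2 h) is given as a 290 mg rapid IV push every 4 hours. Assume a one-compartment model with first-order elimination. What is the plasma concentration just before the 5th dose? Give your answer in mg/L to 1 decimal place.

9.6 mg/L

f = (1/2)^(τ/t½) = (1/2)^(4/2) ≈ 0.2500.
C₀ = D/Vd = 290/10 ≈ 29.000 mg/L.
Before the 5th dose, 4 doses have been given. Superposition: Cmin = C₀·(f + f² + … + f^4).
≈ 29.000 × (0.2500 + 0.0625 + 0.0156 + 0.0039) ≈ 29.000 × 0.3320 ≈ 9.628 mg/L.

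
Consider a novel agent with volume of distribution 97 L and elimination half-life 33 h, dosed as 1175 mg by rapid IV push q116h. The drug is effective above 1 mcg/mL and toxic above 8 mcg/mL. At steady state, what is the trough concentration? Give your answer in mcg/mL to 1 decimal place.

1.2 mcg/mL

τ/t½ = 116/33 ≈ 3.5152, so fraction remaining f = (1/2)^(116/33) ≈ 0.0875.
Each bolus raises the concentration by D/Vd = 1175/97 ≈ 12.113 mcg/mL.
Steady-state trough Cmin,ss = C₀·f/(1−f) ≈ 12.113 × 0.0875/0.9125 ≈ 1.162 mcg/mL.
Trough 1.2 mcg/mL vs MEC 1 mcg/mL: adequate.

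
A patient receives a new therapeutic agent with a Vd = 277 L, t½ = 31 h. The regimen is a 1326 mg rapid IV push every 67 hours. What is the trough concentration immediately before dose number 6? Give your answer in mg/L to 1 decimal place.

f = (1/2)^(τ/t½) = (1/2)^(67/31) ≈ 0.2236.
C₀ = D/Vd = 1326/277 ≈ 4.787 mg/L.
Before the 6th dose, 5 doses have been given. Superposition: Cmin = C₀·(f + f² + … + f^5).
≈ 4.787 × (0.2236 + 0.0500 + 0.0112 + 0.0025 + 0.0006) ≈ 4.787 × 0.2879 ≈ 1.378 mg/L.

1.4 mg/L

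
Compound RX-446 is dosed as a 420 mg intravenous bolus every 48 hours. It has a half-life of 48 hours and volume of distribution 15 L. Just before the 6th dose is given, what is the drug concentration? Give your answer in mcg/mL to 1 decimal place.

27.1 mcg/mL

f = (1/2)^(τ/t½) = (1/2)^(48/48) ≈ 0.5000.
C₀ = D/Vd = 420/15 ≈ 28.000 mcg/mL.
Before the 6th dose, 5 doses have been given. Superposition: Cmin = C₀·(f + f² + … + f^5).
≈ 28.000 × (0.5000 + 0.2500 + 0.1250 + 0.0625 + 0.0313) ≈ 28.000 × 0.9688 ≈ 27.126 mcg/mL.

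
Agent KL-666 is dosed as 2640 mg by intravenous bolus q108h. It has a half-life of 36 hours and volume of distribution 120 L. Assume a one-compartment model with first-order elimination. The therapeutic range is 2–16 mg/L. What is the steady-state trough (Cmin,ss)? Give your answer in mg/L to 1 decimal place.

The dosing interval is 3 half-lives, so f = 2^(−3) = 0.125.
At steady state, R = 1/(1 − 0.125) = 8/7.
Single-dose peak C₀ = D/Vd = 2640/120 = 22 mg/L.
Steady-state peak Cmax,ss = C₀·R = 22 × 8/7 ≈ 25.143 mg/L.
Steady-state trough Cmin,ss = Cmax,ss·f ≈ 25.143 × 0.125 ≈ 3.143 mg/L.
Trough 3.1 mg/L vs MEC 2 mg/L: adequate.

3.1 mg/L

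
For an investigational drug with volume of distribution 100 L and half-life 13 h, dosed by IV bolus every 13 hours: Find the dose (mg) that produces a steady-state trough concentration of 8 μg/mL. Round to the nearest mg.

800 mg

τ/t½ = 13/13 ≈ 1, so f = (1/2)^(13/13) ≈ 0.500000.
Cmin,ss = (D/Vd)·f/(1−f), so D = Cmin,ss·Vd·(1−f)/f.
D = 8 × 100 × (1−f)/f ≈ 8 × 100 × 1.00000 ≈ 800.00 mg.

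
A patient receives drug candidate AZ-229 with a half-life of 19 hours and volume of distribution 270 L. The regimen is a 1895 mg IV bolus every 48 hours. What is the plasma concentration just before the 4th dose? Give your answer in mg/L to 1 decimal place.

f = (1/2)^(τ/t½) = (1/2)^(48/19) ≈ 0.1736.
C₀ = D/Vd = 1895/270 ≈ 7.019 mg/L.
Before the 4th dose, 3 doses have been given. Superposition: Cmin = C₀·(f + f² + … + f^3).
≈ 7.019 × (0.1736 + 0.0301 + 0.0052) ≈ 7.019 × 0.2089 ≈ 1.466 mg/L.

1.5 mg/L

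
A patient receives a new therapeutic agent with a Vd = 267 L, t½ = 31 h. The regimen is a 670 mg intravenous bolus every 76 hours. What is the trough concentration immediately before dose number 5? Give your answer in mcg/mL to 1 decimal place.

0.6 mcg/mL

f = (1/2)^(τ/t½) = (1/2)^(76/31) ≈ 0.1828.
C₀ = D/Vd = 670/267 ≈ 2.509 mcg/mL.
Before the 5th dose, 4 doses have been given. Superposition: Cmin = C₀·(f + f² + … + f^4).
≈ 2.509 × (0.1828 + 0.0334 + 0.0061 + 0.0011) ≈ 2.509 × 0.2234 ≈ 0.561 mcg/mL.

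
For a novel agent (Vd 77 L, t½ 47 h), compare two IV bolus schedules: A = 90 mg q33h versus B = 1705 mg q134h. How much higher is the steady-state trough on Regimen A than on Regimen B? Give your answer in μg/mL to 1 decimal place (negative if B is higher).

-1.7 μg/mL

Regimen A: f = (1/2)^(33/47) ≈ 0.6147; Cmin,ss = (90/77)·f/(1−f) ≈ 1.865 μg/mL.
Regimen B: f = (1/2)^(134/47) ≈ 0.1386; Cmin,ss = (1705/77)·f/(1−f) ≈ 3.563 μg/mL.
Difference ≈ 1.865 − 3.563 ≈ -1.698 μg/mL.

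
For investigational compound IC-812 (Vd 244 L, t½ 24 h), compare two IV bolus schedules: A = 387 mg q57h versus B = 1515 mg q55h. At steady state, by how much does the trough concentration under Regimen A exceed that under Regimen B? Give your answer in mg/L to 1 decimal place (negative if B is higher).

-1.2 mg/L

Regimen A: f = (1/2)^(57/24) ≈ 0.1928; Cmin,ss = (387/244)·f/(1−f) ≈ 0.379 mg/L.
Regimen B: f = (1/2)^(55/24) ≈ 0.2042; Cmin,ss = (1515/244)·f/(1−f) ≈ 1.593 mg/L.
Difference ≈ 0.379 − 1.593 ≈ -1.214 mg/L.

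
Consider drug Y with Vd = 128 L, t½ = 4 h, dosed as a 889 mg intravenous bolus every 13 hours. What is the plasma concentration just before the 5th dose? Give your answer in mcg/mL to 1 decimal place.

f = (1/2)^(τ/t½) = (1/2)^(13/4) ≈ 0.1051.
C₀ = D/Vd = 889/128 ≈ 6.945 mcg/mL.
Before the 5th dose, 4 doses have been given. Superposition: Cmin = C₀·(f + f² + … + f^4).
≈ 6.945 × (0.1051 + 0.0110 + 0.0012 + 0.0001) ≈ 6.945 × 0.1174 ≈ 0.815 mcg/mL.

0.8 mcg/mL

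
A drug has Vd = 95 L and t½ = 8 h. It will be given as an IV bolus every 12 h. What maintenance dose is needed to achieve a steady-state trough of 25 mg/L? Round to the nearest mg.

τ/t½ = 12/8 ≈ 1.5, so f = (1/2)^(12/8) ≈ 0.353553.
Cmin,ss = (D/Vd)·f/(1−f), so D = Cmin,ss·Vd·(1−f)/f.
D = 25 × 95 × (1−f)/f ≈ 25 × 95 × 1.82843 ≈ 4342.52 mg.

4343 mg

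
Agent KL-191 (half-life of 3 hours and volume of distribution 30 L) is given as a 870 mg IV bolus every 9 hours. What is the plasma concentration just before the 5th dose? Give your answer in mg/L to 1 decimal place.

4.1 mg/L

f = (1/2)^(τ/t½) = (1/2)^(9/3) ≈ 0.1250.
C₀ = D/Vd = 870/30 ≈ 29.000 mg/L.
Before the 5th dose, 4 doses have been given. Superposition: Cmin = C₀·(f + f² + … + f^4).
≈ 29.000 × (0.1250 + 0.0156 + 0.0020 + 0.0002) ≈ 29.000 × 0.1428 ≈ 4.141 mg/L.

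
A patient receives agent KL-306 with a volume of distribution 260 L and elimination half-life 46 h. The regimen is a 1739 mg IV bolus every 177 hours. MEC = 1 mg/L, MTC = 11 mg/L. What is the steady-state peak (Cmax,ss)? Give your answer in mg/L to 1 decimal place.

k = ln2/t½ = ln2/46 ≈ 0.015068 h⁻¹; fraction remaining f = e^(−kτ) = e^(−0.015068×177) ≈ 0.0695.
Accumulation ratio R = 1/(1 − f) ≈ 1/0.9305 ≈ 1.0747.
Single-dose peak C₀ = D/Vd = 1739/260 ≈ 6.688 mg/L.
Cmax,ss = C₀/(1 − f) ≈ 6.688/0.9305 ≈ 7.188 mg/L.
Peak 7.2 mg/L vs MTC 11 mg/L: below toxic threshold.

7.2 mg/L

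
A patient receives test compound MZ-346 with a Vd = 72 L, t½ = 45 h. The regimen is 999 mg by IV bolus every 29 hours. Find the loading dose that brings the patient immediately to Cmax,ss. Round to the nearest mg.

f = (1/2)^(29/45) ≈ 0.639739; accumulation ratio R = 1/(1−f) ≈ 2.77577.
Loading dose to hit Cmax,ss on first dose: D_load = D_maint·R ≈ 999 × 2.77577 ≈ 2772.99 mg.

2773 mg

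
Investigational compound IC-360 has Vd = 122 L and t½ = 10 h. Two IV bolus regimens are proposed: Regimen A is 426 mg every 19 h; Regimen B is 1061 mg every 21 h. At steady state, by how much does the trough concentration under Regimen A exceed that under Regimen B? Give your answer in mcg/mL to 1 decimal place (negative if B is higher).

Regimen A: f = (1/2)^(19/10) ≈ 0.2679; Cmin,ss = (426/122)·f/(1−f) ≈ 1.278 mcg/mL.
Regimen B: f = (1/2)^(21/10) ≈ 0.2333; Cmin,ss = (1061/122)·f/(1−f) ≈ 2.646 mcg/mL.
Difference ≈ 1.278 − 2.646 ≈ -1.368 mcg/mL.

-1.4 mcg/mL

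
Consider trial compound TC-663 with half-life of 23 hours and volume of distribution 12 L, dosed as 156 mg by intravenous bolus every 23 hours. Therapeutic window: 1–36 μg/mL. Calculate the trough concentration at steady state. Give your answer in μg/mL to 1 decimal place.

13.0 μg/mL

The dosing interval is 1 half-life, so f = 2^(−1) = 0.5.
Accumulation ratio R = 1/(1 − f) = 1/0.5 = 2/1.
Single-dose peak C₀ = D/Vd = 156/12 = 13 μg/mL.
Steady-state peak Cmax,ss = C₀·R = 13 × 2/1 ≈ 26.000 μg/mL.
Steady-state trough Cmin,ss = Cmax,ss·f ≈ 26.000 × 0.5 ≈ 13.000 μg/mL.
Trough 13.0 μg/mL vs MEC 1 μg/mL: adequate.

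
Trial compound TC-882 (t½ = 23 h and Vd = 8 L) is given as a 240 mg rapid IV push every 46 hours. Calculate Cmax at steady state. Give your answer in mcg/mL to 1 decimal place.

40.0 mcg/mL

The dosing interval is 2 half-lives, so f = 2^(−2) = 0.25.
Accumulation ratio R = 1/(1 − f) = 1/0.75 = 4/3.
Single-dose peak C₀ = D/Vd = 240/8 = 30 mcg/mL.
Steady-state peak Cmax,ss = C₀·R = 30 × 4/3 ≈ 40.000 mcg/mL.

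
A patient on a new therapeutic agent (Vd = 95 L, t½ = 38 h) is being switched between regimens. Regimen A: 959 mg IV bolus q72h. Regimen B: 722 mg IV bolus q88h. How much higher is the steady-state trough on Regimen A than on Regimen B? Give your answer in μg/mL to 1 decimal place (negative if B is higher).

Regimen A: f = (1/2)^(72/38) ≈ 0.2689; Cmin,ss = (959/95)·f/(1−f) ≈ 3.713 μg/mL.
Regimen B: f = (1/2)^(88/38) ≈ 0.2009; Cmin,ss = (722/95)·f/(1−f) ≈ 1.911 μg/mL.
Difference ≈ 3.713 − 1.911 ≈ 1.802 μg/mL.

1.8 μg/mL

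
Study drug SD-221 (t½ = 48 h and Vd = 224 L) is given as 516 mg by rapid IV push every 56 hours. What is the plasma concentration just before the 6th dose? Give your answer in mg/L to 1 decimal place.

f = (1/2)^(τ/t½) = (1/2)^(56/48) ≈ 0.4454.
C₀ = D/Vd = 516/224 ≈ 2.304 mg/L.
Before the 6th dose, 5 doses have been given. Superposition: Cmin = C₀·(f + f² + … + f^5).
≈ 2.304 × (0.4454 + 0.1984 + 0.0884 + 0.0394 + 0.0175) ≈ 2.304 × 0.7891 ≈ 1.818 mg/L.

1.8 mg/L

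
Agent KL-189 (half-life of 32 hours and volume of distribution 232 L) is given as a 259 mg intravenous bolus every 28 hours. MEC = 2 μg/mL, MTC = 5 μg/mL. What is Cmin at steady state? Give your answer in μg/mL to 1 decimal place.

1.3 μg/mL

τ/t½ = 28/32 ≈ 0.875, so fraction remaining f = (1/2)^(28/32) ≈ 0.5453.
Each bolus raises the concentration by D/Vd = 259/232 ≈ 1.116 μg/mL.
Steady-state trough Cmin,ss = C₀·f/(1−f) ≈ 1.116 × 0.5453/0.4547 ≈ 1.338 μg/mL.
Trough 1.3 μg/mL vs MEC 2 μg/mL: subtherapeutic.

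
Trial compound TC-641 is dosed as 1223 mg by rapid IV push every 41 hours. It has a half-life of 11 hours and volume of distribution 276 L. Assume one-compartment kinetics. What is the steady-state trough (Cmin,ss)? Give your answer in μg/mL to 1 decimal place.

Over one 41-h interval, 41/11 ≈ 3.7273 half-lives elapse, leaving f ≈ 0.0755 of each dose.
Single-dose peak C₀ = D/Vd = 1223/276 ≈ 4.431 μg/mL.
Steady-state trough Cmin,ss = C₀·f/(1−f) ≈ 4.431 × 0.0755/0.9245 ≈ 0.362 μg/mL.

0.4 μg/mL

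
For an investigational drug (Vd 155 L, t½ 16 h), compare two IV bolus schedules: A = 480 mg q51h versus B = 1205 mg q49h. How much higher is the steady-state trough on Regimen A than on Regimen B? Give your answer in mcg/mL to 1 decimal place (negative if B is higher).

-0.7 mcg/mL

Regimen A: f = (1/2)^(51/16) ≈ 0.1098; Cmin,ss = (480/155)·f/(1−f) ≈ 0.382 mcg/mL.
Regimen B: f = (1/2)^(49/16) ≈ 0.1197; Cmin,ss = (1205/155)·f/(1−f) ≈ 1.057 mcg/mL.
Difference ≈ 0.382 − 1.057 ≈ -0.675 mcg/mL.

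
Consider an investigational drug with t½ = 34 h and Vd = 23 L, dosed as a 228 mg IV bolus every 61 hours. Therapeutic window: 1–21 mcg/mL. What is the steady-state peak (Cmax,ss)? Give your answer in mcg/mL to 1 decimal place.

τ/t½ = 61/34 ≈ 1.7941, so fraction remaining f = (1/2)^(61/34) ≈ 0.2883.
Accumulation ratio R = 1/(1 − f) ≈ 1/0.7117 ≈ 1.4051.
Single-dose peak C₀ = D/Vd = 228/23 ≈ 9.913 mcg/mL.
Steady-state peak Cmax,ss = C₀·R ≈ 9.913 × 1.4051 ≈ 13.929 mcg/mL.
Peak 13.9 mcg/mL vs MTC 21 mcg/mL: below toxic threshold.

13.9 mcg/mL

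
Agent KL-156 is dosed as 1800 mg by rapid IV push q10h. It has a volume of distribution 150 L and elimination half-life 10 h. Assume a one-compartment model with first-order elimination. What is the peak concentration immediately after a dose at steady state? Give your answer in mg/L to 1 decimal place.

τ = 10 h = 1 half-life, so f = (1/2)^1 = 0.5.
At steady state, R = 1/(1 − 0.5) = 2/1.
Single-dose peak C₀ = D/Vd = 1800/150 = 12 mg/L.
Steady-state peak Cmax,ss = C₀·R = 12 × 2/1 ≈ 24.000 mg/L.

24.0 mg/L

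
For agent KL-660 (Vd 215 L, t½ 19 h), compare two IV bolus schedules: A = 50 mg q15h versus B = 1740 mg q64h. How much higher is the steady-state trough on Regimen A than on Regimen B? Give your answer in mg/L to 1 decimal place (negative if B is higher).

-0.5 mg/L

Regimen A: f = (1/2)^(15/19) ≈ 0.5786; Cmin,ss = (50/215)·f/(1−f) ≈ 0.319 mg/L.
Regimen B: f = (1/2)^(64/19) ≈ 0.0968; Cmin,ss = (1740/215)·f/(1−f) ≈ 0.867 mg/L.
Difference ≈ 0.319 − 0.867 ≈ -0.548 mg/L.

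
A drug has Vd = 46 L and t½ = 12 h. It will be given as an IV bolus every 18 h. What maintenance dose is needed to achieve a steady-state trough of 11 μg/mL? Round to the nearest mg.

925 mg

τ/t½ = 18/12 ≈ 1.5, so f = (1/2)^(18/12) ≈ 0.353553.
Cmin,ss = (D/Vd)·f/(1−f), so D = Cmin,ss·Vd·(1−f)/f.
D = 11 × 46 × (1−f)/f ≈ 11 × 46 × 1.82843 ≈ 925.19 mg.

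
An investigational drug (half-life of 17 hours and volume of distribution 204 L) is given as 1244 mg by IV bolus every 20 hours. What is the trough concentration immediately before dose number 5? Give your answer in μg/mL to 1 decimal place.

4.7 μg/mL

f = (1/2)^(τ/t½) = (1/2)^(20/17) ≈ 0.4424.
C₀ = D/Vd = 1244/204 ≈ 6.098 μg/mL.
Before the 5th dose, 4 doses have been given. Superposition: Cmin = C₀·(f + f² + … + f^4).
≈ 6.098 × (0.4424 + 0.1957 + 0.0866 + 0.0383) ≈ 6.098 × 0.7630 ≈ 4.653 μg/mL.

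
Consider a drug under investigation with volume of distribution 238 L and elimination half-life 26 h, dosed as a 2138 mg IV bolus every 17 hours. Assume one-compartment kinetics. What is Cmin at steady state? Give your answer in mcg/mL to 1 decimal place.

15.7 mcg/mL

k = ln2/t½ = ln2/26 ≈ 0.026660 h⁻¹; fraction remaining f = e^(−kτ) = e^(−0.026660×17) ≈ 0.6356.
Accumulation ratio R = 1/(1 − f) ≈ 1/0.3644 ≈ 2.7442.
Each bolus raises the concentration by D/Vd = 2138/238 ≈ 8.983 mcg/mL.
Cmax,ss = C₀/(1 − f) ≈ 8.983/0.3644 ≈ 24.651 mcg/mL.
One interval later, Cmin,ss = Cmax,ss·e^(−kτ) ≈ 24.651 × 0.6356 ≈ 15.668 mcg/mL.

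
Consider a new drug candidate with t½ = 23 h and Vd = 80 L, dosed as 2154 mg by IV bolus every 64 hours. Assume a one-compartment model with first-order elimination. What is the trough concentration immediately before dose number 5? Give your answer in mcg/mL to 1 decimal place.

f = (1/2)^(τ/t½) = (1/2)^(64/23) ≈ 0.1453.
C₀ = D/Vd = 2154/80 ≈ 26.925 mcg/mL.
Before the 5th dose, 4 doses have been given. Superposition: Cmin = C₀·(f + f² + … + f^4).
≈ 26.925 × (0.1453 + 0.0211 + 0.0031 + 0.0004) ≈ 26.925 × 0.1699 ≈ 4.575 mcg/mL.

4.6 mcg/mL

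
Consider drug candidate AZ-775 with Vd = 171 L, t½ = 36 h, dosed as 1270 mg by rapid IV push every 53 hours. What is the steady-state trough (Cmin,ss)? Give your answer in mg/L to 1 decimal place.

4.2 mg/L

k = ln2/t½ = ln2/36 ≈ 0.019254 h⁻¹; fraction remaining f = e^(−kτ) = e^(−0.019254×53) ≈ 0.3604.
Accumulation ratio R = 1/(1 − f) ≈ 1/0.6396 ≈ 1.5635.
Single-dose peak C₀ = D/Vd = 1270/171 ≈ 7.427 mg/L.
Steady-state peak Cmax,ss = C₀·R ≈ 7.427 × 1.5635 ≈ 11.612 mg/L.
One interval later, Cmin,ss = Cmax,ss·e^(−kτ) ≈ 11.612 × 0.3604 ≈ 4.185 mg/L.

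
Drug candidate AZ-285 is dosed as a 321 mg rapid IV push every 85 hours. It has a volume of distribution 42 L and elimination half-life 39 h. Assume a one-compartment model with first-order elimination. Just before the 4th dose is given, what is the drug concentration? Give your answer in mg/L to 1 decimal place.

2.1 mg/L

f = (1/2)^(τ/t½) = (1/2)^(85/39) ≈ 0.2208.
C₀ = D/Vd = 321/42 ≈ 7.643 mg/L.
Before the 4th dose, 3 doses have been given. Superposition: Cmin = C₀·(f + f² + … + f^3).
≈ 7.643 × (0.2208 + 0.0488 + 0.0108) ≈ 7.643 × 0.2804 ≈ 2.143 mg/L.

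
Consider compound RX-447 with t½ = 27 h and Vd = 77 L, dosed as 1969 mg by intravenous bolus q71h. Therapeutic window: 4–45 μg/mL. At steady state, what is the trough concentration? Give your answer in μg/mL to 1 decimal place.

4.9 μg/mL

k = ln2/t½ = ln2/27 ≈ 0.025672 h⁻¹; fraction remaining f = e^(−kτ) = e^(−0.025672×71) ≈ 0.1616.
Each bolus raises the concentration by D/Vd = 1969/77 ≈ 25.571 μg/mL.
Steady-state trough Cmin,ss = C₀·f/(1−f) ≈ 25.571 × 0.1616/0.8384 ≈ 4.929 μg/mL.
Trough 4.9 μg/mL vs MEC 4 μg/mL: adequate.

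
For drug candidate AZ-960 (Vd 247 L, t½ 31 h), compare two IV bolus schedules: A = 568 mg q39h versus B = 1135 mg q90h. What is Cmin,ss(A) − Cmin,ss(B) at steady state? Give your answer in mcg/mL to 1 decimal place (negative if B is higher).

0.9 mcg/mL

Regimen A: f = (1/2)^(39/31) ≈ 0.4181; Cmin,ss = (568/247)·f/(1−f) ≈ 1.652 mcg/mL.
Regimen B: f = (1/2)^(90/31) ≈ 0.1337; Cmin,ss = (1135/247)·f/(1−f) ≈ 0.709 mcg/mL.
Difference ≈ 1.652 − 0.709 ≈ 0.943 mcg/mL.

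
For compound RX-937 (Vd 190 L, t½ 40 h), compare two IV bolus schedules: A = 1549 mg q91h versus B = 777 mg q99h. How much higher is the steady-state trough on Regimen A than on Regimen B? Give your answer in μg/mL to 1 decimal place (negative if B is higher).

Regimen A: f = (1/2)^(91/40) ≈ 0.2066; Cmin,ss = (1549/190)·f/(1−f) ≈ 2.123 μg/mL.
Regimen B: f = (1/2)^(99/40) ≈ 0.1799; Cmin,ss = (777/190)·f/(1−f) ≈ 0.897 μg/mL.
Difference ≈ 2.123 − 0.897 ≈ 1.226 μg/mL.

1.2 μg/mL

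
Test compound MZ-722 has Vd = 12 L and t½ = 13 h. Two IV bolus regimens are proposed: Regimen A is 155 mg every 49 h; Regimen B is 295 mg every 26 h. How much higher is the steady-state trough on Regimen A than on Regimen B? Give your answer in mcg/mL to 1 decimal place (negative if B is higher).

Regimen A: f = (1/2)^(49/13) ≈ 0.0733; Cmin,ss = (155/12)·f/(1−f) ≈ 1.022 mcg/mL.
Regimen B: f = (1/2)^(26/13) ≈ 0.2500; Cmin,ss = (295/12)·f/(1−f) ≈ 8.194 mcg/mL.
Difference ≈ 1.022 − 8.194 ≈ -7.172 mcg/mL.

-7.2 mcg/mL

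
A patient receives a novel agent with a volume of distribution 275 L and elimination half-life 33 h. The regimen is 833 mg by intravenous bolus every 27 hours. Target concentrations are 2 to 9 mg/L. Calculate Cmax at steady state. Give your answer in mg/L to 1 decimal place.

7.0 mg/L

Over one 27-h interval, 27/33 ≈ 0.81818 half-lives elapse, leaving f ≈ 0.5672 of each dose.
At steady state, accumulation factor R = 1/(1 − e^(−kτ)) ≈ 2.3105.
Single-dose peak C₀ = D/Vd = 833/275 ≈ 3.029 mg/L.
Cmax,ss = C₀/(1 − f) ≈ 3.029/0.4328 ≈ 6.999 mg/L.
Peak 7.0 mg/L vs MTC 9 mg/L: below toxic threshold.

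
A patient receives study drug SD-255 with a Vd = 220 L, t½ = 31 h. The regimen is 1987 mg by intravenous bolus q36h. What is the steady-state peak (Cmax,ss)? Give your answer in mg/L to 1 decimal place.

k = ln2/t½ = ln2/31 ≈ 0.022360 h⁻¹; fraction remaining f = e^(−kτ) = e^(−0.022360×36) ≈ 0.4471.
At steady state, accumulation factor R = 1/(1 − e^(−kτ)) ≈ 1.8086.
Each bolus raises the concentration by D/Vd = 1987/220 ≈ 9.032 mg/L.
Cmax,ss = C₀/(1 − f) ≈ 9.032/0.5529 ≈ 16.336 mg/L.

16.3 mg/L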